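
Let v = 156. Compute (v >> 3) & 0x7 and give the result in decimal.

v = 010011100
Shift right by 3: 010011
Mask low 3 bits: 011 = 3

3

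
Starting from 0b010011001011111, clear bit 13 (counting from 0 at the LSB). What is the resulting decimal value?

x = 010011001011111
bit 13 is currently 1; clear it via x & ~(1 << 13) = x & ~8192
→ 000011001011111 = 1631

1631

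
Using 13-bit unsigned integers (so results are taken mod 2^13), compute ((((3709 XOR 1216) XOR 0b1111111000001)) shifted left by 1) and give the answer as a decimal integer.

3709 = 0111001111101
1216 = 0010011000000
→ XOR → 0101010111101 = 2749
0b1111111000001 = 1111111000001
→ XOR → 1010101111100 = 5500
→ shifted left by 1 (mod 2^13) → 0101011111000 = 2808

2808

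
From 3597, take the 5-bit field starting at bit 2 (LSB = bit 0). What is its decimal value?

3

v = 111000001101
Shift right by 2: 1110000011
Mask low 5 bits: 00011 = 3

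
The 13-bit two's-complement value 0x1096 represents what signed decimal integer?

pattern = 1000010010110 (MSB is 1 ⇒ negative)
Invert: 0111101101001, add 1 → 0111101101010 = 3946, so the value is -3946.
(Equivalently: 4246 - 2^13 = 4246 - 8192 = -3946.)

-3946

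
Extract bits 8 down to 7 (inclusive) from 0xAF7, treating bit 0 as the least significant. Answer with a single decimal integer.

1

v = 101011110111
Shift right by 7: 10101
Mask low 2 bits: 01 = 1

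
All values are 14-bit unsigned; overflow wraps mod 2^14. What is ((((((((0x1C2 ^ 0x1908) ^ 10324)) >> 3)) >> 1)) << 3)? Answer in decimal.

6216

0x1C2 = 00000111000010
0x1908 = 01100100001000
→ ^ → 01100011001010 = 6346
10324 = 10100001010100
→ ^ → 11000010011110 = 12446
→ >> 3 → 00011000010011 = 1555
→ >> 1 → 00001100001001 = 777
→ << 3 (mod 2^14) → 01100001001000 = 6216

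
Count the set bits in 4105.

4105 = 1000000001001
Count the 1s: 1 + 1 + 1 = 3

3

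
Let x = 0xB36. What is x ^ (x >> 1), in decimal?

x = 101100110110 = 2870
x>>1 = 010110011011
XOR  = 111010101101 = 3757
(x ^ (x >> 1) gives the standard binary-reflected Gray code of x.)

3757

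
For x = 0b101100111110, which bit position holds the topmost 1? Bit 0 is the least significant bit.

0b101100111110 = 101100111110
The topmost 1 is at position 11 (since 2^11 = 2048 ≤ 2878 < 4096).

11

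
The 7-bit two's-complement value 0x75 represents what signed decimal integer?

pattern = 1110101 (MSB is 1 ⇒ negative)
Invert: 0001010, add 1 → 0001011 = 11, so the value is -11.
(Equivalently: 117 - 2^7 = 117 - 128 = -11.)

-11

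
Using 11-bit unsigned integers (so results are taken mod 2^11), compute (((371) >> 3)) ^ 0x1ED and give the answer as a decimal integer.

371 = 00101110011
→ >> 3 → 00000101110 = 46
0x1ED = 00111101101
→ ^ → 00111000011 = 451

451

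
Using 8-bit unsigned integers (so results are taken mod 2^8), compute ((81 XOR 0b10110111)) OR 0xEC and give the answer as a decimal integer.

81 = 01010001
0b10110111 = 10110111
→ XOR → 11100110 = 230
0xEC = 11101100
→ OR → 11101110 = 238

238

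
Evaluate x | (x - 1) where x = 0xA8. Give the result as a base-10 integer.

x = 10101000 = 168
x - 1 = 10100111
OR    = 10101111 = 175
(x | (x - 1) sets all bits below the lowest set bit.)

175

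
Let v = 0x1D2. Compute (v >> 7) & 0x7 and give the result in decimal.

3

v = 00111010010
Shift right by 7: 0011
Mask low 3 bits: 011 = 3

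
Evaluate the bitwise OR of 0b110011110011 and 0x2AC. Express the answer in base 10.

3839

a = 110011110011
0x2AC = 001010101100
 OR → 111011111111 = 3839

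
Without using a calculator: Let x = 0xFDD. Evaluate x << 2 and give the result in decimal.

16244

0xFDD = 00111111011101
shift left by 2 → 11111101110100 = 16244
(equivalently, 4061 × 2^2 = 4061 × 4)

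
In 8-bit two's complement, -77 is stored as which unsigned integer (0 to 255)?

77 in 8 bits: 01001101
Invert: 10110010
Add 1:  10110011 = 179
(Check: 2^8 - 77 = 256 - 77 = 179.)

179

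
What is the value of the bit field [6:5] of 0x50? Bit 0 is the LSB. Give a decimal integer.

2

v = 00001010000
Shift right by 5: 000010
Mask low 2 bits: 10 = 2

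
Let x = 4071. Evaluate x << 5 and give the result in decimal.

4071 = 00000111111100111
shift left by 5 → 11111110011100000 = 130272
(equivalently, 4071 × 2^5 = 4071 × 32)

130272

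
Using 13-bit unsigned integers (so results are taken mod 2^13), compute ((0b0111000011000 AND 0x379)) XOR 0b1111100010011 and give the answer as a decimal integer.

0b0111000011000 = 0111000011000
0x379 = 0001101111001
→ AND → 0001000011000 = 536
0b1111100010011 = 1111100010011
→ XOR → 1110100001011 = 7435

7435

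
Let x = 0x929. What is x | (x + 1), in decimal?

2347

x = 100100101001 = 2345
x + 1 = 100100101010
OR    = 100100101011 = 2347
(x | (x + 1) sets the lowest cleared bit.)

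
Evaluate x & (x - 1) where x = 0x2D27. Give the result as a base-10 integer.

11558

x = 10110100100111 = 11559
x - 1 = 10110100100110
AND   = 10110100100110 = 11558
(x & (x - 1) clears the lowest set bit of x.)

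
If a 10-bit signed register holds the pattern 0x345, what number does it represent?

pattern = 1101000101 (MSB is 1 ⇒ negative)
Invert: 0010111010, add 1 → 0010111011 = 187, so the value is -187.
(Equivalently: 837 - 2^10 = 837 - 1024 = -187.)

-187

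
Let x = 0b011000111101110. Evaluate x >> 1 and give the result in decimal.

x = 11000111101110
shift right by 1 → 01100011110111 = 6391
(equivalently, floor(12782 / 2))

6391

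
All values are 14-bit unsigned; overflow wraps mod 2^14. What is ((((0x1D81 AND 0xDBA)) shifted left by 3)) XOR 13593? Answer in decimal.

6425

0x1D81 = 01110110000001
0xDBA = 00110110111010
→ AND → 00110110000000 = 3456
→ shifted left by 3 (mod 2^14) → 10110000000000 = 11264
13593 = 11010100011001
→ XOR → 01100100011001 = 6425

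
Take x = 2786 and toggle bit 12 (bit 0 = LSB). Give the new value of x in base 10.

x = 0101011100010
bit 12 is currently 0; toggle it via x ^ (1 << 12) = x ^ 4096
→ 1101011100010 = 6882

6882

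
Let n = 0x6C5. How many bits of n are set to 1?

0x6C5 = 11011000101
Count the 1s: 1 + 1 + 1 + 1 + 1 + 1 = 6

6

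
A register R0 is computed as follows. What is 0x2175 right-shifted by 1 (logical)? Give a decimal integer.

4282

0x2175 = 10000101110101
shift right by 1 → 01000010111010 = 4282
(equivalently, floor(8565 / 2))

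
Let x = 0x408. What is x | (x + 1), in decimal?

1033

x = 10000001000 = 1032
x + 1 = 10000001001
OR    = 10000001001 = 1033
(x | (x + 1) sets the lowest cleared bit.)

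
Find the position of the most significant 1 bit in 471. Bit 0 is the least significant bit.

471 = 111010111
The topmost 1 is at position 8 (since 2^8 = 256 ≤ 471 < 512).

8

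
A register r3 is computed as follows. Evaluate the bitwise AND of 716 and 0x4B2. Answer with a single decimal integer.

716 = 01011001100
0x4B2 = 10010110010
AND → 00010000000 = 128

128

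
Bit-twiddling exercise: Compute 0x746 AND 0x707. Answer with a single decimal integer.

1798

0x746 = 11101000110
0x707 = 11100000111
AND → 11100000110 = 1798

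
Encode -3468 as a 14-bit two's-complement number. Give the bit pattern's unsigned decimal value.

3468 in 14 bits: 00110110001100
Invert: 11001001110011
Add 1:  11001001110100 = 12916
(Check: 2^14 - 3468 = 16384 - 3468 = 12916.)

12916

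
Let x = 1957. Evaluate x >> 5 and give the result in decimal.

61

1957 = 11110100101
shift right by 5 → 00000111101 = 61
(equivalently, floor(1957 / 32))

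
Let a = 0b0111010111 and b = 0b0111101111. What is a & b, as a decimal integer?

455

a = 111010111
b = 111101111
AND → 111000111 = 455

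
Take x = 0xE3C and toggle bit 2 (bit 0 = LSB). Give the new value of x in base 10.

3640

x = 0111000111100
bit 2 is currently 1; toggle it via x ^ (1 << 2) = x ^ 4
→ 0111000111000 = 3640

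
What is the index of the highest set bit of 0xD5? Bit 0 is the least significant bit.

0xD5 = 11010101
The topmost 1 is at position 7 (since 2^7 = 128 ≤ 213 < 256).

7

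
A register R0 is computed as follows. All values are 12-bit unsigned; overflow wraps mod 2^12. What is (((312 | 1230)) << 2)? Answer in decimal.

312 = 000100111000
1230 = 010011001110
→ | → 010111111110 = 1534
→ << 2 (mod 2^12) → 011111111000 = 2040

2040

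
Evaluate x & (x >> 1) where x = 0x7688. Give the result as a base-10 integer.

12800

x = 111011010001000 = 30344
x>>1 = 011101101000100
AND  = 011001000000000 = 12800
(x & (x >> 1) has a 1 wherever x has two consecutive 1 bits.)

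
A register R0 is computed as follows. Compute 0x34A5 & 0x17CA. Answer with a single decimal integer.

5248

0x34A5 = 11010010100101
0x17CA = 01011111001010
AND → 01010010000000 = 5248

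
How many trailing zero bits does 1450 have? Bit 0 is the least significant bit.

1

1450 = 10110101010
Trailing zeros: 1, so the lowest set bit is bit 1 (value 2).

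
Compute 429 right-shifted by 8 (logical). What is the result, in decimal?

1

429 = 110101101
shift right by 8 → 000000001 = 1
(equivalently, floor(429 / 256))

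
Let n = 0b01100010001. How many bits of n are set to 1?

n = 1100010001
Count the 1s: 1 + 1 + 1 + 1 = 4

4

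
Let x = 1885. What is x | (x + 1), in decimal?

x = 11101011101 = 1885
x + 1 = 11101011110
OR    = 11101011111 = 1887
(x | (x + 1) sets the lowest cleared bit.)

1887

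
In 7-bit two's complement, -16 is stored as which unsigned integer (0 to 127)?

16 in 7 bits: 0010000
Invert: 1101111
Add 1:  1110000 = 112
(Check: 2^7 - 16 = 128 - 16 = 112.)

112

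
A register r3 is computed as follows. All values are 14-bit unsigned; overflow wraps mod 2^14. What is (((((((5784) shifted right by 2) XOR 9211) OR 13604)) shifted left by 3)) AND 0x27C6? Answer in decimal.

9152

5784 = 01011010011000
→ shifted right by 2 → 00010110100110 = 1446
9211 = 10001111111011
→ XOR → 10011001011101 = 9821
13604 = 11010100100100
→ OR → 11011101111101 = 14205
→ shifted left by 3 (mod 2^14) → 11101111101000 = 15336
0x27C6 = 10011111000110
→ AND → 10001111000000 = 9152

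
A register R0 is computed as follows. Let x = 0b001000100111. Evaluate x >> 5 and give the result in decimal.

x = 1000100111
shift right by 5 → 0000010001 = 17
(equivalently, floor(551 / 32))

17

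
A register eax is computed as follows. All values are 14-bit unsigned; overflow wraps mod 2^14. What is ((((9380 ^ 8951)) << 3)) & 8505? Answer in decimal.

8216

9380 = 10010010100100
8951 = 10001011110111
→ ^ → 00011001010011 = 1619
→ << 3 (mod 2^14) → 11001010011000 = 12952
8505 = 10000100111001
→ & → 10000000011000 = 8216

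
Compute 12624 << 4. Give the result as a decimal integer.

12624 = 000011000101010000
shift left by 4 → 110001010100000000 = 201984
(equivalently, 12624 × 2^4 = 12624 × 16)

201984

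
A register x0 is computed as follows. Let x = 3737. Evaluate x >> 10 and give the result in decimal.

3

3737 = 111010011001
shift right by 10 → 000000000011 = 3
(equivalently, floor(3737 / 1024))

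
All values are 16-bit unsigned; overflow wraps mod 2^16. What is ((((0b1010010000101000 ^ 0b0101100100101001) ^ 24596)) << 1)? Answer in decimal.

0b1010010000101000 = 1010010000101000
0b0101100100101001 = 0101100100101001
→ ^ → 1111110100000001 = 64769
24596 = 0110000000010100
→ ^ → 1001110100010101 = 40213
→ << 1 (mod 2^16) → 0011101000101010 = 14890

14890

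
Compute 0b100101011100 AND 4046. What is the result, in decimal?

2380

a = 100101011100
4046 = 111111001110
AND → 100101001100 = 2380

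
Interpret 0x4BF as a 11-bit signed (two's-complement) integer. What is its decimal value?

pattern = 10010111111 (MSB is 1 ⇒ negative)
Invert: 01101000000, add 1 → 01101000001 = 833, so the value is -833.
(Equivalently: 1215 - 2^11 = 1215 - 2048 = -833.)

-833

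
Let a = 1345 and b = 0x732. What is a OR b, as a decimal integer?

1345 = 10101000001
0x732 = 11100110010
 OR → 11101110011 = 1907

1907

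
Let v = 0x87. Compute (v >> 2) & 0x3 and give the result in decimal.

v = 0000010000111
Shift right by 2: 00000100001
Mask low 2 bits: 01 = 1

1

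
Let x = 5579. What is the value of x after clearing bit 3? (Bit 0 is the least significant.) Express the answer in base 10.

5571

x = 1010111001011
bit 3 is currently 1; clear it via x & ~(1 << 3) = x & ~8
→ 1010111000011 = 5571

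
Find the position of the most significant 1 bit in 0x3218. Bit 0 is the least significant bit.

13

0x3218 = 11001000011000
The topmost 1 is at position 13 (since 2^13 = 8192 ≤ 12824 < 16384).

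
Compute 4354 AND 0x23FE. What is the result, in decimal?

4354 = 01000100000010
0x23FE = 10001111111110
AND → 00000100000010 = 258

258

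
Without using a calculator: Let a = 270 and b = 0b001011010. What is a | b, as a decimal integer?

270 = 100001110
b = 001011010
 OR → 101011110 = 350

350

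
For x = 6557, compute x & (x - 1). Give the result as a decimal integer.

6556

x = 1100110011101 = 6557
x - 1 = 1100110011100
AND   = 1100110011100 = 6556
(x & (x - 1) clears the lowest set bit of x.)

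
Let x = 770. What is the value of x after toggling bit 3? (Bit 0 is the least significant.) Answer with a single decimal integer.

x = 01100000010
bit 3 is currently 0; toggle it via x ^ (1 << 3) = x ^ 8
→ 01100001010 = 778

778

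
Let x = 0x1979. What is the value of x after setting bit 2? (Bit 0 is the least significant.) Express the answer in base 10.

6525

x = 01100101111001
bit 2 is currently 0; set it via x | (1 << 2) = x | 4
→ 01100101111101 = 6525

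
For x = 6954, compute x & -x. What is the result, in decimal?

x = 1101100101010 = 6954
-x (two's complement) = …0010011010110
AND   = 0000000000010 = 2
(x & -x isolates the lowest set bit of x.)

2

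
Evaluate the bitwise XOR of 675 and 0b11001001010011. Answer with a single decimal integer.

675 = 00001010100011
b = 11001001010011
XOR → 11000011110000 = 12528

12528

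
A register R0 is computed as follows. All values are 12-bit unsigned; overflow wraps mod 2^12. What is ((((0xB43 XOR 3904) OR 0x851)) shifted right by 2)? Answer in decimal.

0xB43 = 101101000011
3904 = 111101000000
→ XOR → 010000000011 = 1027
0x851 = 100001010001
→ OR → 110001010011 = 3155
→ shifted right by 2 → 001100010100 = 788

788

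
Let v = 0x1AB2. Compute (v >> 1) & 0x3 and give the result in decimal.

v = 01101010110010
Shift right by 1: 0110101011001
Mask low 2 bits: 01 = 1

1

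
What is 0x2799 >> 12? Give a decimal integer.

2

0x2799 = 10011110011001
shift right by 12 → 00000000000010 = 2
(equivalently, floor(10137 / 4096))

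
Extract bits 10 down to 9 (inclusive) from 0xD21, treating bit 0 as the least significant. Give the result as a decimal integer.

2

v = 110100100001
Shift right by 9: 110
Mask low 2 bits: 10 = 2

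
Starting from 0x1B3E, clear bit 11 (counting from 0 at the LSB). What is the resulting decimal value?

x = 01101100111110
bit 11 is currently 1; clear it via x & ~(1 << 11) = x & ~2048
→ 01001100111110 = 4926

4926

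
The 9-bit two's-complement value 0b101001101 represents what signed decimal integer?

-179

pattern = 101001101 (MSB is 1 ⇒ negative)
Invert: 010110010, add 1 → 010110011 = 179, so the value is -179.
(Equivalently: 333 - 2^9 = 333 - 512 = -179.)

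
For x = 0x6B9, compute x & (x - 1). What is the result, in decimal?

x = 11010111001 = 1721
x - 1 = 11010111000
AND   = 11010111000 = 1720
(x & (x - 1) clears the lowest set bit of x.)

1720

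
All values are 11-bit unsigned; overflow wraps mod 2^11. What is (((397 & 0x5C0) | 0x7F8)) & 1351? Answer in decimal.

397 = 00110001101
0x5C0 = 10111000000
→ & → 00110000000 = 384
0x7F8 = 11111111000
→ | → 11111111000 = 2040
1351 = 10101000111
→ & → 10101000000 = 1344

1344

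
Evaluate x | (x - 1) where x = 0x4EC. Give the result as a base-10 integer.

x = 10011101100 = 1260
x - 1 = 10011101011
OR    = 10011101111 = 1263
(x | (x - 1) sets all bits below the lowest set bit.)

1263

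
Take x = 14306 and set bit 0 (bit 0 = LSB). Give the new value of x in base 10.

14307

x = 11011111100010
bit 0 is currently 0; set it via x | (1 << 0) = x | 1
→ 11011111100011 = 14307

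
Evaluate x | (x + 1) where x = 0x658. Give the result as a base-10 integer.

x = 11001011000 = 1624
x + 1 = 11001011001
OR    = 11001011001 = 1625
(x | (x + 1) sets the lowest cleared bit.)

1625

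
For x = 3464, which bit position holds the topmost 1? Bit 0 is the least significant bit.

11

3464 = 110110001000
The topmost 1 is at position 11 (since 2^11 = 2048 ≤ 3464 < 4096).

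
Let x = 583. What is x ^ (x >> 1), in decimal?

x = 1001000111 = 583
x>>1 = 0100100011
XOR  = 1101100100 = 868
(x ^ (x >> 1) gives the standard binary-reflected Gray code of x.)

868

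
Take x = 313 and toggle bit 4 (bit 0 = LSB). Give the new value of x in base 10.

297

x = 00100111001
bit 4 is currently 1; toggle it via x ^ (1 << 4) = x ^ 16
→ 00100101001 = 297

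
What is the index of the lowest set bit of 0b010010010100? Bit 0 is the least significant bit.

2

0b010010010100 = 10010010100
Trailing zeros: 2, so the lowest set bit is bit 2 (value 4).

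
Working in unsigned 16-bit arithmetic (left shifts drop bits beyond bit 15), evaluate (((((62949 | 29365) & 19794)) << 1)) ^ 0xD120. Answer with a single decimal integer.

62949 = 1111010111100101
29365 = 0111001010110101
→ | → 1111011111110101 = 63477
19794 = 0100110101010010
→ & → 0100010101010000 = 17744
→ << 1 (mod 2^16) → 1000101010100000 = 35488
0xD120 = 1101000100100000
→ ^ → 0101101110000000 = 23424

23424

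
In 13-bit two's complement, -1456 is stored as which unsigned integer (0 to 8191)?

1456 in 13 bits: 0010110110000
Invert: 1101001001111
Add 1:  1101001010000 = 6736
(Check: 2^13 - 1456 = 8192 - 1456 = 6736.)

6736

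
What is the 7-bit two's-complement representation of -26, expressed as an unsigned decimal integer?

102

26 in 7 bits: 0011010
Invert: 1100101
Add 1:  1100110 = 102
(Check: 2^7 - 26 = 128 - 26 = 102.)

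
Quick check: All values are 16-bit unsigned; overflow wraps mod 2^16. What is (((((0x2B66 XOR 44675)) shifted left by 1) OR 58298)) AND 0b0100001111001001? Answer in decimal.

0x2B66 = 0010101101100110
44675 = 1010111010000011
→ XOR → 1000010111100101 = 34277
→ shifted left by 1 (mod 2^16) → 0000101111001010 = 3018
58298 = 1110001110111010
→ OR → 1110101111111010 = 60410
0b0100001111001001 = 0100001111001001
→ AND → 0100001111001000 = 17352

17352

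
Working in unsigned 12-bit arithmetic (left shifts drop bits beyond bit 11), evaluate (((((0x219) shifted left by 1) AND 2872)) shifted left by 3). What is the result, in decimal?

384

0x219 = 001000011001
→ shifted left by 1 (mod 2^12) → 010000110010 = 1074
2872 = 101100111000
→ AND → 000000110000 = 48
→ shifted left by 3 (mod 2^12) → 000110000000 = 384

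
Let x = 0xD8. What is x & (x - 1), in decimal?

208

x = 11011000 = 216
x - 1 = 11010111
AND   = 11010000 = 208
(x & (x - 1) clears the lowest set bit of x.)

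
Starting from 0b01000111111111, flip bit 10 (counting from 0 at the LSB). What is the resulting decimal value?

x = 01000111111111
bit 10 is currently 0; toggle it via x ^ (1 << 10) = x ^ 1024
→ 01010111111111 = 5631

5631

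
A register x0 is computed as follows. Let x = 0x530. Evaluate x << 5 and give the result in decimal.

42496

0x530 = 0000010100110000
shift left by 5 → 1010011000000000 = 42496
(equivalently, 1328 × 2^5 = 1328 × 32)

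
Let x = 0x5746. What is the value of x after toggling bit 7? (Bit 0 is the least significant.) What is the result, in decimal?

22470

x = 101011101000110
bit 7 is currently 0; toggle it via x ^ (1 << 7) = x ^ 128
→ 101011111000110 = 22470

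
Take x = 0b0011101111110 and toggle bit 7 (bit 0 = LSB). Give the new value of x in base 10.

2046

x = 0011101111110
bit 7 is currently 0; toggle it via x ^ (1 << 7) = x ^ 128
→ 0011111111110 = 2046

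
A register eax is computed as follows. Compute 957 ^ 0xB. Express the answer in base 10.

950

957 = 1110111101
0xB = 0000001011
XOR → 1110110110 = 950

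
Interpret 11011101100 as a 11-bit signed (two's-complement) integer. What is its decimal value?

-276

pattern = 11011101100 (MSB is 1 ⇒ negative)
Invert: 00100010011, add 1 → 00100010100 = 276, so the value is -276.
(Equivalently: 1772 - 2^11 = 1772 - 2048 = -276.)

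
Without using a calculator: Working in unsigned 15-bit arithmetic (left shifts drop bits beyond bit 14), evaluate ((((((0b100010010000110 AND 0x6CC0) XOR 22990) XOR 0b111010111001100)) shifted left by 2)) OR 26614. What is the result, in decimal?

26622

0b100010010000110 = 100010010000110
0x6CC0 = 110110011000000
→ AND → 100010010000000 = 17536
22990 = 101100111001110
→ XOR → 001110101001110 = 7502
0b111010111001100 = 111010111001100
→ XOR → 110100010000010 = 26754
→ shifted left by 2 (mod 2^15) → 010001000001000 = 8712
26614 = 110011111110110
→ OR → 110011111111110 = 26622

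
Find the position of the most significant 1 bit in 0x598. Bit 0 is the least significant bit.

0x598 = 10110011000
The topmost 1 is at position 10 (since 2^10 = 1024 ≤ 1432 < 2048).

10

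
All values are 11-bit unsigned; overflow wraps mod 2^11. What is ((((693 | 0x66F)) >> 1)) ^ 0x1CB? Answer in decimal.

693 = 01010110101
0x66F = 11001101111
→ | → 11011111111 = 1791
→ >> 1 → 01101111111 = 895
0x1CB = 00111001011
→ ^ → 01010110100 = 692

692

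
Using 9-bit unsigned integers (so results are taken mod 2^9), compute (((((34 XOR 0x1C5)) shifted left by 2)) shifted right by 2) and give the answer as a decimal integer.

103

34 = 000100010
0x1C5 = 111000101
→ XOR → 111100111 = 487
→ shifted left by 2 (mod 2^9) → 110011100 = 412
→ shifted right by 2 → 001100111 = 103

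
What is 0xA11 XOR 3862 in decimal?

0xA11 = 101000010001
3862 = 111100010110
XOR → 010100000111 = 1287

1287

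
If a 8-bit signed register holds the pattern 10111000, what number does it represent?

pattern = 10111000 (MSB is 1 ⇒ negative)
Invert: 01000111, add 1 → 01001000 = 72, so the value is -72.
(Equivalently: 184 - 2^8 = 184 - 256 = -72.)

-72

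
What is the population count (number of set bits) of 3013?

3013 = 101111000101
Count the 1s: 1 + 1 + 1 + 1 + 1 + 1 + 1 = 7

7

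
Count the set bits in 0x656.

0x656 = 11001010110
Count the 1s: 1 + 1 + 1 + 1 + 1 + 1 = 6

6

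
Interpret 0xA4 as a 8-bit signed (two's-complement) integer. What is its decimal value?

pattern = 10100100 (MSB is 1 ⇒ negative)
Invert: 01011011, add 1 → 01011100 = 92, so the value is -92.
(Equivalently: 164 - 2^8 = 164 - 256 = -92.)

-92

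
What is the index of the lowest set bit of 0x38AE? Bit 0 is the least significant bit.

1

0x38AE = 11100010101110
Trailing zeros: 1, so the lowest set bit is bit 1 (value 2).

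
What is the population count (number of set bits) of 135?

135 = 10000111
Count the 1s: 1 + 1 + 1 + 1 = 4

4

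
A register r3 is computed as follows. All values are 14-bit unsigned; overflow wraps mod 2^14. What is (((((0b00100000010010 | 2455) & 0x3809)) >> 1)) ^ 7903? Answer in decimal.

0b00100000010010 = 00100000010010
2455 = 00100110010111
→ | → 00100110010111 = 2455
0x3809 = 11100000001001
→ & → 00100000000001 = 2049
→ >> 1 → 00010000000000 = 1024
7903 = 01111011011111
→ ^ → 01101011011111 = 6879

6879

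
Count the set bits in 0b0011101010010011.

n = 11101010010011
Count the 1s: 1 + 1 + 1 + 1 + 1 + 1 + 1 + 1 = 8

8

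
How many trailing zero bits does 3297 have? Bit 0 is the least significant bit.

3297 = 110011100001
Trailing zeros: 0, so the lowest set bit is bit 0 (value 1).

0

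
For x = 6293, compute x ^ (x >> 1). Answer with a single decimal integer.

5343

x = 1100010010101 = 6293
x>>1 = 0110001001010
XOR  = 1010011011111 = 5343
(x ^ (x >> 1) gives the standard binary-reflected Gray code of x.)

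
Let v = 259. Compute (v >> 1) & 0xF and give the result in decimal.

v = 0100000011
Shift right by 1: 010000001
Mask low 4 bits: 0001 = 1

1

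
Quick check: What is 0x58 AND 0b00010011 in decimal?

0x58 = 1011000
b = 0010011
AND → 0010000 = 16

16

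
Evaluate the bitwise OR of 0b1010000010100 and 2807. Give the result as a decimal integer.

a = 1010000010100
2807 = 0101011110111
 OR → 1111011110111 = 7927

7927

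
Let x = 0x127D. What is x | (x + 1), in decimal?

4735

x = 1001001111101 = 4733
x + 1 = 1001001111110
OR    = 1001001111111 = 4735
(x | (x + 1) sets the lowest cleared bit.)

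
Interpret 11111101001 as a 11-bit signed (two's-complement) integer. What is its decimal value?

-23

pattern = 11111101001 (MSB is 1 ⇒ negative)
Invert: 00000010110, add 1 → 00000010111 = 23, so the value is -23.
(Equivalently: 2025 - 2^11 = 2025 - 2048 = -23.)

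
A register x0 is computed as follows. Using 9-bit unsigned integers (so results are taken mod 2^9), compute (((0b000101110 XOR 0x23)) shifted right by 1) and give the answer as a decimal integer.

6

0b000101110 = 000101110
0x23 = 000100011
→ XOR → 000001101 = 13
→ shifted right by 1 → 000000110 = 6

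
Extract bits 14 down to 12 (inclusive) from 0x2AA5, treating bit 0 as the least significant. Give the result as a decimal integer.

v = 010101010100101
Shift right by 12: 010
Mask low 3 bits: 010 = 2

2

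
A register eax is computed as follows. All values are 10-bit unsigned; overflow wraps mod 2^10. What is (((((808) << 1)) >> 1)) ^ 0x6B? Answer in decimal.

323

808 = 1100101000
→ << 1 (mod 2^10) → 1001010000 = 592
→ >> 1 → 0100101000 = 296
0x6B = 0001101011
→ ^ → 0101000011 = 323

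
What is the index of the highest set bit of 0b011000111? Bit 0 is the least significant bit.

0b011000111 = 11000111
The topmost 1 is at position 7 (since 2^7 = 128 ≤ 199 < 256).

7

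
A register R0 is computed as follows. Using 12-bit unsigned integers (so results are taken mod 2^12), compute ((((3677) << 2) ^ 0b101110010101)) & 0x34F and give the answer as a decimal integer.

3677 = 111001011101
→ << 2 (mod 2^12) → 100101110100 = 2420
0b101110010101 = 101110010101
→ ^ → 001011100001 = 737
0x34F = 001101001111
→ & → 001001000001 = 577

577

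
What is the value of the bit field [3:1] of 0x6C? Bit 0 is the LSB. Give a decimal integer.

6

v = 01101100
Shift right by 1: 0110110
Mask low 3 bits: 110 = 6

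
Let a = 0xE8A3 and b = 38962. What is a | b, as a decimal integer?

63667

0xE8A3 = 1110100010100011
38962 = 1001100000110010
 OR → 1111100010110011 = 63667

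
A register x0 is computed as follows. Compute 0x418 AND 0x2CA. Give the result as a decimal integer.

8

0x418 = 10000011000
0x2CA = 01011001010
AND → 00000001000 = 8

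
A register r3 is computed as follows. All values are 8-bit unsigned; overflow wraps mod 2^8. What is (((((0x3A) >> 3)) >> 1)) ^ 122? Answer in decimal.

121

0x3A = 00111010
→ >> 3 → 00000111 = 7
→ >> 1 → 00000011 = 3
122 = 01111010
→ ^ → 01111001 = 121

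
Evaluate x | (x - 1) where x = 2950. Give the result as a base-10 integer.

2951

x = 101110000110 = 2950
x - 1 = 101110000101
OR    = 101110000111 = 2951
(x | (x - 1) sets all bits below the lowest set bit.)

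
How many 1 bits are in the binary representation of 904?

4

904 = 1110001000
Count the 1s: 1 + 1 + 1 + 1 = 4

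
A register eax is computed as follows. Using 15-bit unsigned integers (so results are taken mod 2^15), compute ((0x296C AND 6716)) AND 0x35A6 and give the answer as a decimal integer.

36

0x296C = 010100101101100
6716 = 001101000111100
→ AND → 000100000101100 = 2092
0x35A6 = 011010110100110
→ AND → 000000000100100 = 36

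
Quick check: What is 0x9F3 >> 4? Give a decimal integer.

159

0x9F3 = 100111110011
shift right by 4 → 000010011111 = 159
(equivalently, floor(2547 / 16))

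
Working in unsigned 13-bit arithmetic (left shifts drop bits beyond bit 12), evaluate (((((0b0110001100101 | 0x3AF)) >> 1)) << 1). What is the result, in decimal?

0b0110001100101 = 0110001100101
0x3AF = 0001110101111
→ | → 0111111101111 = 4079
→ >> 1 → 0011111110111 = 2039
→ << 1 (mod 2^13) → 0111111101110 = 4078

4078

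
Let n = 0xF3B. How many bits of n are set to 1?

9

0xF3B = 111100111011
Count the 1s: 1 + 1 + 1 + 1 + 1 + 1 + 1 + 1 + 1 = 9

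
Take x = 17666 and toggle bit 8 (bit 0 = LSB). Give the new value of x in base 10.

x = 100010100000010
bit 8 is currently 1; toggle it via x ^ (1 << 8) = x ^ 256
→ 100010000000010 = 17410

17410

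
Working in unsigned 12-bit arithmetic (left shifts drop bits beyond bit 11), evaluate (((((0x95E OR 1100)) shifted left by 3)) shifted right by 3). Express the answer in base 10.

350

0x95E = 100101011110
1100 = 010001001100
→ OR → 110101011110 = 3422
→ shifted left by 3 (mod 2^12) → 101011110000 = 2800
→ shifted right by 3 → 000101011110 = 350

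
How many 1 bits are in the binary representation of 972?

972 = 1111001100
Count the 1s: 1 + 1 + 1 + 1 + 1 + 1 = 6

6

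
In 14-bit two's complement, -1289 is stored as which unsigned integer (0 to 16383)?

15095

1289 in 14 bits: 00010100001001
Invert: 11101011110110
Add 1:  11101011110111 = 15095
(Check: 2^14 - 1289 = 16384 - 1289 = 15095.)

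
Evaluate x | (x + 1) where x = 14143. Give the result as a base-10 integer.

x = 11011100111111 = 14143
x + 1 = 11011101000000
OR    = 11011101111111 = 14207
(x | (x + 1) sets the lowest cleared bit.)

14207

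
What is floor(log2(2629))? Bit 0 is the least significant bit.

11

2629 = 101001000101
The topmost 1 is at position 11 (since 2^11 = 2048 ≤ 2629 < 4096).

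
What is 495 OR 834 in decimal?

1007

495 = 0111101111
834 = 1101000010
 OR → 1111101111 = 1007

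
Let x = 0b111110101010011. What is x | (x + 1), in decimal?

32087

x = 111110101010011 = 32083
x + 1 = 111110101010100
OR    = 111110101010111 = 32087
(x | (x + 1) sets the lowest cleared bit.)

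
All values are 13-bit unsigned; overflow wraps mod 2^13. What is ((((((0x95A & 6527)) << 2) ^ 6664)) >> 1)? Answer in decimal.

0x95A = 0100101011010
6527 = 1100101111111
→ & → 0100101011010 = 2394
→ << 2 (mod 2^13) → 0010101101000 = 1384
6664 = 1101000001000
→ ^ → 1111101100000 = 8032
→ >> 1 → 0111110110000 = 4016

4016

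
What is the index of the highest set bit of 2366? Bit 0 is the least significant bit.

11

2366 = 100100111110
The topmost 1 is at position 11 (since 2^11 = 2048 ≤ 2366 < 4096).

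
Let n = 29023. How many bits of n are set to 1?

29023 = 111000101011111
Count the 1s: 1 + 1 + 1 + 1 + 1 + 1 + 1 + 1 + 1 + 1 = 10

10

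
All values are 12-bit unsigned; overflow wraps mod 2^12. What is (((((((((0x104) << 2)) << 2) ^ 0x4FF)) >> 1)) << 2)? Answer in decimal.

0x104 = 000100000100
→ << 2 (mod 2^12) → 010000010000 = 1040
→ << 2 (mod 2^12) → 000001000000 = 64
0x4FF = 010011111111
→ ^ → 010010111111 = 1215
→ >> 1 → 001001011111 = 607
→ << 2 (mod 2^12) → 100101111100 = 2428

2428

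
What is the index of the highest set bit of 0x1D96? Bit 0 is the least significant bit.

12

0x1D96 = 1110110010110
The topmost 1 is at position 12 (since 2^12 = 4096 ≤ 7574 < 8192).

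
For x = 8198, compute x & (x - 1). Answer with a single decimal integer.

x = 10000000000110 = 8198
x - 1 = 10000000000101
AND   = 10000000000100 = 8196
(x & (x - 1) clears the lowest set bit of x.)

8196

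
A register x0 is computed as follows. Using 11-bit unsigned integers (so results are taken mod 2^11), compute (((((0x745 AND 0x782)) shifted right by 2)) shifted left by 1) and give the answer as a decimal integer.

896

0x745 = 11101000101
0x782 = 11110000010
→ AND → 11100000000 = 1792
→ shifted right by 2 → 00111000000 = 448
→ shifted left by 1 (mod 2^11) → 01110000000 = 896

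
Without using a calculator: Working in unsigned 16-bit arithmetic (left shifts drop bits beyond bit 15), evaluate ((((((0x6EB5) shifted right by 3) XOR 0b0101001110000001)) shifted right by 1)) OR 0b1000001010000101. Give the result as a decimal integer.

0x6EB5 = 0110111010110101
→ shifted right by 3 → 0000110111010110 = 3542
0b0101001110000001 = 0101001110000001
→ XOR → 0101111001010111 = 24151
→ shifted right by 1 → 0010111100101011 = 12075
0b1000001010000101 = 1000001010000101
→ OR → 1010111110101111 = 44975

44975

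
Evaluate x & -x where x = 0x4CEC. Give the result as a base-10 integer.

4

x = 100110011101100 = 19692
-x (two's complement) = …011001100010100
AND   = 000000000000100 = 4
(x & -x isolates the lowest set bit of x.)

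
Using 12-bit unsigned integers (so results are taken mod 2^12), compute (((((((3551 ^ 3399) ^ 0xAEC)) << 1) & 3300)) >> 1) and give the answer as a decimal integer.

624

3551 = 110111011111
3399 = 110101000111
→ ^ → 000010011000 = 152
0xAEC = 101011101100
→ ^ → 101001110100 = 2676
→ << 1 (mod 2^12) → 010011101000 = 1256
3300 = 110011100100
→ & → 010011100000 = 1248
→ >> 1 → 001001110000 = 624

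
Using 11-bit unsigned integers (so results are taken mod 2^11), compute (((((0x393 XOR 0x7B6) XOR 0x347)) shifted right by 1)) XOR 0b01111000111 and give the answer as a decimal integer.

118

0x393 = 01110010011
0x7B6 = 11110110110
→ XOR → 10000100101 = 1061
0x347 = 01101000111
→ XOR → 11101100010 = 1890
→ shifted right by 1 → 01110110001 = 945
0b01111000111 = 01111000111
→ XOR → 00001110110 = 118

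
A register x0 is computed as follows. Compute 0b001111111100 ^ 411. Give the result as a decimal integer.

a = 1111111100
411 = 0110011011
XOR → 1001100111 = 615

615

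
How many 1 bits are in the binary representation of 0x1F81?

0x1F81 = 1111110000001
Count the 1s: 1 + 1 + 1 + 1 + 1 + 1 + 1 = 7

7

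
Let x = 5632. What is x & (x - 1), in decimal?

5120

x = 1011000000000 = 5632
x - 1 = 1010111111111
AND   = 1010000000000 = 5120
(x & (x - 1) clears the lowest set bit of x.)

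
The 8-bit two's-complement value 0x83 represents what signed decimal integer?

-125

pattern = 10000011 (MSB is 1 ⇒ negative)
Invert: 01111100, add 1 → 01111101 = 125, so the value is -125.
(Equivalently: 131 - 2^8 = 131 - 256 = -125.)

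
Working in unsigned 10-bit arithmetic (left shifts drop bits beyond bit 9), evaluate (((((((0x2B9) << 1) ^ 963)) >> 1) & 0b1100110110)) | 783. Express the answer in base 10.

0x2B9 = 1010111001
→ << 1 (mod 2^10) → 0101110010 = 370
963 = 1111000011
→ ^ → 1010110001 = 689
→ >> 1 → 0101011000 = 344
0b1100110110 = 1100110110
→ & → 0100010000 = 272
783 = 1100001111
→ | → 1100011111 = 799

799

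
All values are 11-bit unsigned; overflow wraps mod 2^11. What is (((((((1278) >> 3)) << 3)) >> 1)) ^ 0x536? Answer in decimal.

1278 = 10011111110
→ >> 3 → 00010011111 = 159
→ << 3 (mod 2^11) → 10011111000 = 1272
→ >> 1 → 01001111100 = 636
0x536 = 10100110110
→ ^ → 11101001010 = 1866

1866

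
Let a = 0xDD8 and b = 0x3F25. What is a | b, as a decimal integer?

0xDD8 = 00110111011000
0x3F25 = 11111100100101
 OR → 11111111111101 = 16381

16381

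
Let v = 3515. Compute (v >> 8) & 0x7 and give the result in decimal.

5

v = 110110111011
Shift right by 8: 1101
Mask low 3 bits: 101 = 5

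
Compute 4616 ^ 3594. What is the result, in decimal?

7170

4616 = 1001000001000
3594 = 0111000001010
XOR → 1110000000010 = 7170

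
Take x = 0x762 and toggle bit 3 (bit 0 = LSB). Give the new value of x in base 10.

x = 11101100010
bit 3 is currently 0; toggle it via x ^ (1 << 3) = x ^ 8
→ 11101101010 = 1898

1898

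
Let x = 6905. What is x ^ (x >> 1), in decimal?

x = 1101011111001 = 6905
x>>1 = 0110101111100
XOR  = 1011110000101 = 6021
(x ^ (x >> 1) gives the standard binary-reflected Gray code of x.)

6021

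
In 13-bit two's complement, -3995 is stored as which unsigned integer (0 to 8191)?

4197

3995 in 13 bits: 0111110011011
Invert: 1000001100100
Add 1:  1000001100101 = 4197
(Check: 2^13 - 3995 = 8192 - 3995 = 4197.)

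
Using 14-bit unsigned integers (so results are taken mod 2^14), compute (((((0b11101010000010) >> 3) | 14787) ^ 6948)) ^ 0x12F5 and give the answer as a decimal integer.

0b11101010000010 = 11101010000010
→ >> 3 → 00011101010000 = 1872
14787 = 11100111000011
→ | → 11111111010011 = 16339
6948 = 01101100100100
→ ^ → 10010011110111 = 9463
0x12F5 = 01001011110101
→ ^ → 11011000000010 = 13826

13826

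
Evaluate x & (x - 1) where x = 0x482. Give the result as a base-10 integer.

x = 10010000010 = 1154
x - 1 = 10010000001
AND   = 10010000000 = 1152
(x & (x - 1) clears the lowest set bit of x.)

1152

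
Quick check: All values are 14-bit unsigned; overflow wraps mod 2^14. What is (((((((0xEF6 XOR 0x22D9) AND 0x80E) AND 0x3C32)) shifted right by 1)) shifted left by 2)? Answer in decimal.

4100

0xEF6 = 00111011110110
0x22D9 = 10001011011001
→ XOR → 10110000101111 = 11311
0x80E = 00100000001110
→ AND → 00100000001110 = 2062
0x3C32 = 11110000110010
→ AND → 00100000000010 = 2050
→ shifted right by 1 → 00010000000001 = 1025
→ shifted left by 2 (mod 2^14) → 01000000000100 = 4100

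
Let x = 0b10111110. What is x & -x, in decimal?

2

x = 10111110 = 190
-x (two's complement) = …01000010
AND   = 00000010 = 2
(x & -x isolates the lowest set bit of x.)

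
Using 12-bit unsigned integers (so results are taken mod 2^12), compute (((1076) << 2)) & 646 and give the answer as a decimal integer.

128

1076 = 010000110100
→ << 2 (mod 2^12) → 000011010000 = 208
646 = 001010000110
→ & → 000010000000 = 128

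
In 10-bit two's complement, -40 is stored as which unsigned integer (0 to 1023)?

40 in 10 bits: 0000101000
Invert: 1111010111
Add 1:  1111011000 = 984
(Check: 2^10 - 40 = 1024 - 40 = 984.)

984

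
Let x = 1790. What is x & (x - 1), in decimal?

1788

x = 11011111110 = 1790
x - 1 = 11011111101
AND   = 11011111100 = 1788
(x & (x - 1) clears the lowest set bit of x.)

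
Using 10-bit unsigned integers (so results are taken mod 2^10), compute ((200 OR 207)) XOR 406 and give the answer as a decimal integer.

200 = 0011001000
207 = 0011001111
→ OR → 0011001111 = 207
406 = 0110010110
→ XOR → 0101011001 = 345

345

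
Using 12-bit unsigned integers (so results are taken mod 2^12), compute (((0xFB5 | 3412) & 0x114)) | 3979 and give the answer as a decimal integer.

0xFB5 = 111110110101
3412 = 110101010100
→ | → 111111110101 = 4085
0x114 = 000100010100
→ & → 000100010100 = 276
3979 = 111110001011
→ | → 111110011111 = 3999

3999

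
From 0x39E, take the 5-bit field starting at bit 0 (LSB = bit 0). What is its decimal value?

v = 0001110011110
Shift right by 0: 0001110011110
Mask low 5 bits: 11110 = 30

30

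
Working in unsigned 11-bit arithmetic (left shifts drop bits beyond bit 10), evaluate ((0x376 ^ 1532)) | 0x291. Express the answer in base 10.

1691

0x376 = 01101110110
1532 = 10111111100
→ ^ → 11010001010 = 1674
0x291 = 01010010001
→ | → 11010011011 = 1691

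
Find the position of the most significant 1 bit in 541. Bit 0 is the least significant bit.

541 = 1000011101
The topmost 1 is at position 9 (since 2^9 = 512 ≤ 541 < 1024).

9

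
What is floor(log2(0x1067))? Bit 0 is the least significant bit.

12

0x1067 = 1000001100111
The topmost 1 is at position 12 (since 2^12 = 4096 ≤ 4199 < 8192).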